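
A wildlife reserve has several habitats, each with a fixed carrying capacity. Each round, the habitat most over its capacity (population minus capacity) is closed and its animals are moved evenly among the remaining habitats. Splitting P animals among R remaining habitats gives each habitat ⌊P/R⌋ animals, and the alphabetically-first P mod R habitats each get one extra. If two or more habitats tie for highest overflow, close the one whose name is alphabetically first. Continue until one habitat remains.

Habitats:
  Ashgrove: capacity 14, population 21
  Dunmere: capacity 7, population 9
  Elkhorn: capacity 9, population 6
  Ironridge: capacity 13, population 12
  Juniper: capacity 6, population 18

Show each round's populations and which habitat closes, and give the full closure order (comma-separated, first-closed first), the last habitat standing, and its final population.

Closure order: Juniper, Ashgrove, Dunmere, Elkhorn
Last habitat: Ironridge with 66 animals

Round 1: Ashgrove=21 Dunmere=9 Elkhorn=6 Ironridge=12 Juniper=18 → close Juniper (overflow 12)
  18÷4 = 4 each, +1 to first 2
Round 2: Ashgrove=26 Dunmere=14 Elkhorn=10 Ironridge=16 → close Ashgrove (overflow 12)
  26÷3 = 8 each, +1 to first 2
Round 3: Dunmere=23 Elkhorn=19 Ironridge=24 → close Dunmere (overflow 16)
  23÷2 = 11 each, +1 to first 1
Round 4: Elkhorn=31 Ironridge=35 → close Elkhorn (overflow 22)
  31÷1 = 31 each, +1 to first 0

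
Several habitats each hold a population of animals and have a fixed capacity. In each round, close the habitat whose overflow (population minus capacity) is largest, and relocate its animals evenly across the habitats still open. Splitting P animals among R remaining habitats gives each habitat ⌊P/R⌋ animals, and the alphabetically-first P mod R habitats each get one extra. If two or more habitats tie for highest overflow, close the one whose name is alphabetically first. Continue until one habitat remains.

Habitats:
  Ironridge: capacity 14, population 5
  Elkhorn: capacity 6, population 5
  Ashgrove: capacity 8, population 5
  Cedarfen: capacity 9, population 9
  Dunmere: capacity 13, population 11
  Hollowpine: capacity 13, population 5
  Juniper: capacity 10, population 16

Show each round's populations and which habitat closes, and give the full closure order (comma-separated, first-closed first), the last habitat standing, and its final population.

Round 1: Ashgrove=5 Cedarfen=9 Dunmere=11 Elkhorn=5 Hollowpine=5 Ironridge=5 Juniper=16 → close Juniper (overflow 6)
  16÷6 = 2 each, +1 to first 4
Round 2: Ashgrove=8 Cedarfen=12 Dunmere=14 Elkhorn=8 Hollowpine=7 Ironridge=7 → close Cedarfen (overflow 3)
  12÷5 = 2 each, +1 to first 2
Round 3: Ashgrove=11 Dunmere=17 Elkhorn=10 Hollowpine=9 Ironridge=9 → close Dunmere (overflow 4)
  17÷4 = 4 each, +1 to first 1
Round 4: Ashgrove=16 Elkhorn=14 Hollowpine=13 Ironridge=13 → close Ashgrove (overflow 8)
  16÷3 = 5 each, +1 to first 1
Round 5: Elkhorn=20 Hollowpine=18 Ironridge=18 → close Elkhorn (overflow 14)
  20÷2 = 10 each, +1 to first 0
Round 6: Hollowpine=28 Ironridge=28 → close Hollowpine (overflow 15)
  28÷1 = 28 each, +1 to first 0

Closure order: Juniper, Cedarfen, Dunmere, Ashgrove, Elkhorn, Hollowpine
Last habitat: Ironridge with 56 animals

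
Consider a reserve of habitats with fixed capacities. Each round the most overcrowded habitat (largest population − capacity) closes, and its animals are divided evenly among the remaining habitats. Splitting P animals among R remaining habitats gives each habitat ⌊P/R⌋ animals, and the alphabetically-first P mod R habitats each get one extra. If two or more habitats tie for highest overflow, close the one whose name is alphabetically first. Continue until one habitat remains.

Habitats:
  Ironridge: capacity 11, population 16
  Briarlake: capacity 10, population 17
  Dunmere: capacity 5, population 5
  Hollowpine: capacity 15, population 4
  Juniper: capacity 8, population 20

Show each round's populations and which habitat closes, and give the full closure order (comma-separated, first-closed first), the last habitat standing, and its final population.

Round 1: Briarlake=17 Dunmere=5 Hollowpine=4 Ironridge=16 Juniper=20 → close Juniper (overflow 12)
  20÷4 = 5 each, +1 to first 0
Round 2: Briarlake=22 Dunmere=10 Hollowpine=9 Ironridge=21 → close Briarlake (overflow 12)
  22÷3 = 7 each, +1 to first 1
Round 3: Dunmere=18 Hollowpine=16 Ironridge=28 → close Ironridge (overflow 17)
  28÷2 = 14 each, +1 to first 0
Round 4: Dunmere=32 Hollowpine=30 → close Dunmere (overflow 27)
  32÷1 = 32 each, +1 to first 0

Closure order: Juniper, Briarlake, Ironridge, Dunmere
Last habitat: Hollowpine with 62 animals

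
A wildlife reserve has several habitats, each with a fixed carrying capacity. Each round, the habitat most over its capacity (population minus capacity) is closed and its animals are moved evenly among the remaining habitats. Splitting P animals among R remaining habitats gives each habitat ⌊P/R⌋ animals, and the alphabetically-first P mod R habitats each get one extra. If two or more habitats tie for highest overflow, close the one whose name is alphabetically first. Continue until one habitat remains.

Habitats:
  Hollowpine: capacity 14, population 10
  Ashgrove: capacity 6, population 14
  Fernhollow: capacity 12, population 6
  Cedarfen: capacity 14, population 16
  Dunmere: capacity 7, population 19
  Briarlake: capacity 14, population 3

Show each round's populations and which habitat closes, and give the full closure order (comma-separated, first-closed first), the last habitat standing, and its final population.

Round 1: Ashgrove=14 Briarlake=3 Cedarfen=16 Dunmere=19 Fernhollow=6 Hollowpine=10 → close Dunmere (overflow 12)
  19÷5 = 3 each, +1 to first 4
Round 2: Ashgrove=18 Briarlake=7 Cedarfen=20 Fernhollow=10 Hollowpine=13 → close Ashgrove (overflow 12)
  18÷4 = 4 each, +1 to first 2
Round 3: Briarlake=12 Cedarfen=25 Fernhollow=14 Hollowpine=17 → close Cedarfen (overflow 11)
  25÷3 = 8 each, +1 to first 1
Round 4: Briarlake=21 Fernhollow=22 Hollowpine=25 → close Hollowpine (overflow 11)
  25÷2 = 12 each, +1 to first 1
Round 5: Briarlake=34 Fernhollow=34 → close Fernhollow (overflow 22)
  34÷1 = 34 each, +1 to first 0

Closure order: Dunmere, Ashgrove, Cedarfen, Hollowpine, Fernhollow
Last habitat: Briarlake with 68 animals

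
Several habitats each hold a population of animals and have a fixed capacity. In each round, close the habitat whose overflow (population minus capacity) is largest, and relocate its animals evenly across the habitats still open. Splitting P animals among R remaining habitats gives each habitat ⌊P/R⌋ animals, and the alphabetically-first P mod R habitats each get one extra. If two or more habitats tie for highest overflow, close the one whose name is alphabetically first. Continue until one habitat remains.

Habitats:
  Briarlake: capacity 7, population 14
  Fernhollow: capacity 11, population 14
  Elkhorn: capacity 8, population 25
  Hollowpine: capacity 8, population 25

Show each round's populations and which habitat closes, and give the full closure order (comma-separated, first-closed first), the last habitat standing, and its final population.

Round 1: Briarlake=14 Elkhorn=25 Fernhollow=14 Hollowpine=25 → close Elkhorn (overflow 17)
  25÷3 = 8 each, +1 to first 1
Round 2: Briarlake=23 Fernhollow=22 Hollowpine=33 → close Hollowpine (overflow 25)
  33÷2 = 16 each, +1 to first 1
Round 3: Briarlake=40 Fernhollow=38 → close Briarlake (overflow 33)
  40÷1 = 40 each, +1 to first 0

Closure order: Elkhorn, Hollowpine, Briarlake
Last habitat: Fernhollow with 78 animals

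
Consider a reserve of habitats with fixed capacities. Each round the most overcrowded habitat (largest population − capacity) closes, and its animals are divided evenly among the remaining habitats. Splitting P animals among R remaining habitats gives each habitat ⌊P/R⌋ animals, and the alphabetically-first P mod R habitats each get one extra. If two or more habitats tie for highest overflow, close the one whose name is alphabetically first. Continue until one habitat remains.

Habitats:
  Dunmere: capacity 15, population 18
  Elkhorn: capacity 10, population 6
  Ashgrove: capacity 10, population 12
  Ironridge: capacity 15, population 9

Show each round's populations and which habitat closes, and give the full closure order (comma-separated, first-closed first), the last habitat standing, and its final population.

Closure order: Dunmere, Ashgrove, Elkhorn
Last habitat: Ironridge with 45 animals

Round 1: Ashgrove=12 Dunmere=18 Elkhorn=6 Ironridge=9 → close Dunmere (overflow 3)
  18÷3 = 6 each, +1 to first 0
Round 2: Ashgrove=18 Elkhorn=12 Ironridge=15 → close Ashgrove (overflow 8)
  18÷2 = 9 each, +1 to first 0
Round 3: Elkhorn=21 Ironridge=24 → close Elkhorn (overflow 11)
  21÷1 = 21 each, +1 to first 0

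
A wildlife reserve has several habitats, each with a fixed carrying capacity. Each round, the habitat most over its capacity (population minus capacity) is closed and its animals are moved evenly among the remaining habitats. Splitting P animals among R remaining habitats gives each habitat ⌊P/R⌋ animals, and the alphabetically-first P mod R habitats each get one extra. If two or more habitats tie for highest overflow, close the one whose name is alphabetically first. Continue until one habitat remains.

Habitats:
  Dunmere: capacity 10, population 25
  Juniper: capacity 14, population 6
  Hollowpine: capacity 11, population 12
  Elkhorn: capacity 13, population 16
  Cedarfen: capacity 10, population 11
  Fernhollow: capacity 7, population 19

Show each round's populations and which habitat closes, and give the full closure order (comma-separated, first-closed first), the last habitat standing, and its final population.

Closure order: Dunmere, Fernhollow, Elkhorn, Cedarfen, Hollowpine
Last habitat: Juniper with 89 animals

Round 1: Cedarfen=11 Dunmere=25 Elkhorn=16 Fernhollow=19 Hollowpine=12 Juniper=6 → close Dunmere (overflow 15)
  25÷5 = 5 each, +1 to first 0
Round 2: Cedarfen=16 Elkhorn=21 Fernhollow=24 Hollowpine=17 Juniper=11 → close Fernhollow (overflow 17)
  24÷4 = 6 each, +1 to first 0
Round 3: Cedarfen=22 Elkhorn=27 Hollowpine=23 Juniper=17 → close Elkhorn (overflow 14)
  27÷3 = 9 each, +1 to first 0
Round 4: Cedarfen=31 Hollowpine=32 Juniper=26 → close Cedarfen (overflow 21)
  31÷2 = 15 each, +1 to first 1
Round 5: Hollowpine=48 Juniper=41 → close Hollowpine (overflow 37)
  48÷1 = 48 each, +1 to first 0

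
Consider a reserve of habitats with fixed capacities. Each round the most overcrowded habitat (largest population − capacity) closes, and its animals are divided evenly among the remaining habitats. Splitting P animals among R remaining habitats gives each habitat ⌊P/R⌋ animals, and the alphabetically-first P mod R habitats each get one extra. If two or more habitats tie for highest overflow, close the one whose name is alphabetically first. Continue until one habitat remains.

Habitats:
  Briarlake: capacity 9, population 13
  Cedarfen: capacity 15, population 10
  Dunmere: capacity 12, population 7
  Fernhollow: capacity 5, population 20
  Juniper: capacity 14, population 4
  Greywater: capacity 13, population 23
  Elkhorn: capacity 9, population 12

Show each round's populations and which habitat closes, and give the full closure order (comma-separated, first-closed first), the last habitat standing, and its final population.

Closure order: Fernhollow, Greywater, Briarlake, Elkhorn, Cedarfen, Dunmere
Last habitat: Juniper with 89 animals

Round 1: Briarlake=13 Cedarfen=10 Dunmere=7 Elkhorn=12 Fernhollow=20 Greywater=23 Juniper=4 → close Fernhollow (overflow 15)
  20÷6 = 3 each, +1 to first 2
Round 2: Briarlake=17 Cedarfen=14 Dunmere=10 Elkhorn=15 Greywater=26 Juniper=7 → close Greywater (overflow 13)
  26÷5 = 5 each, +1 to first 1
Round 3: Briarlake=23 Cedarfen=19 Dunmere=15 Elkhorn=20 Juniper=12 → close Briarlake (overflow 14)
  23÷4 = 5 each, +1 to first 3
Round 4: Cedarfen=25 Dunmere=21 Elkhorn=26 Juniper=17 → close Elkhorn (overflow 17)
  26÷3 = 8 each, +1 to first 2
Round 5: Cedarfen=34 Dunmere=30 Juniper=25 → close Cedarfen (overflow 19)
  34÷2 = 17 each, +1 to first 0
Round 6: Dunmere=47 Juniper=42 → close Dunmere (overflow 35)
  47÷1 = 47 each, +1 to first 0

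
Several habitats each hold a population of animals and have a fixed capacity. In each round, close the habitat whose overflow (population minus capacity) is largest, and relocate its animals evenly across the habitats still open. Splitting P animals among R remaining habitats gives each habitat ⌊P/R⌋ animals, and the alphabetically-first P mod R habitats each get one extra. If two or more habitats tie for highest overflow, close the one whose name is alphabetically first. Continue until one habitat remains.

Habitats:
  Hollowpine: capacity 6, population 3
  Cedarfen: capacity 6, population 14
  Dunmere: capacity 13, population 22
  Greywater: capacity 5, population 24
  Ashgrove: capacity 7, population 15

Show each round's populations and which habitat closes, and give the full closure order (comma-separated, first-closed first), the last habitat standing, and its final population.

Round 1: Ashgrove=15 Cedarfen=14 Dunmere=22 Greywater=24 Hollowpine=3 → close Greywater (overflow 19)
  24÷4 = 6 each, +1 to first 0
Round 2: Ashgrove=21 Cedarfen=20 Dunmere=28 Hollowpine=9 → close Dunmere (overflow 15)
  28÷3 = 9 each, +1 to first 1
Round 3: Ashgrove=31 Cedarfen=29 Hollowpine=18 → close Ashgrove (overflow 24)
  31÷2 = 15 each, +1 to first 1
Round 4: Cedarfen=45 Hollowpine=33 → close Cedarfen (overflow 39)
  45÷1 = 45 each, +1 to first 0

Closure order: Greywater, Dunmere, Ashgrove, Cedarfen
Last habitat: Hollowpine with 78 animals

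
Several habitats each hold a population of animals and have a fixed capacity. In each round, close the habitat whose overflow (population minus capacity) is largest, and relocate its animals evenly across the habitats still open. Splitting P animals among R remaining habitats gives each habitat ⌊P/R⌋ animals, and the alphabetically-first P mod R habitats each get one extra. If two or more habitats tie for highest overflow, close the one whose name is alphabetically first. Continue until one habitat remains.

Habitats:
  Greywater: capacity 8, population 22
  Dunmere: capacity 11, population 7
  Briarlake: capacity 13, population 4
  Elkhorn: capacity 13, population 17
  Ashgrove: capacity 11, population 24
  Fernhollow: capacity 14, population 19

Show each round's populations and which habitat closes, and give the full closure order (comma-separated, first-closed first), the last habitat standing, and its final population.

Closure order: Greywater, Ashgrove, Fernhollow, Elkhorn, Dunmere
Last habitat: Briarlake with 93 animals

Round 1: Ashgrove=24 Briarlake=4 Dunmere=7 Elkhorn=17 Fernhollow=19 Greywater=22 → close Greywater (overflow 14)
  22÷5 = 4 each, +1 to first 2
Round 2: Ashgrove=29 Briarlake=9 Dunmere=11 Elkhorn=21 Fernhollow=23 → close Ashgrove (overflow 18)
  29÷4 = 7 each, +1 to first 1
Round 3: Briarlake=17 Dunmere=18 Elkhorn=28 Fernhollow=30 → close Fernhollow (overflow 16)
  30÷3 = 10 each, +1 to first 0
Round 4: Briarlake=27 Dunmere=28 Elkhorn=38 → close Elkhorn (overflow 25)
  38÷2 = 19 each, +1 to first 0
Round 5: Briarlake=46 Dunmere=47 → close Dunmere (overflow 36)
  47÷1 = 47 each, +1 to first 0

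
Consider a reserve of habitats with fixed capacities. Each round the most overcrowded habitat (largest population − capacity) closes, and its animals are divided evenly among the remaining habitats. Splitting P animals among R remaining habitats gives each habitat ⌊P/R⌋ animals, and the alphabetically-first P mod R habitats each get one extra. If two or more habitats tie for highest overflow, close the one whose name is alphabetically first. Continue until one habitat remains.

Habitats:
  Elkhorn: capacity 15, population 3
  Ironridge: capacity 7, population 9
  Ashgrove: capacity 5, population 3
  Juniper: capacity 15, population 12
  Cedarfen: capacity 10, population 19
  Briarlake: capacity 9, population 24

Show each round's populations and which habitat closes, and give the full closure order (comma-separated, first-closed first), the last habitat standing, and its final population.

Closure order: Briarlake, Cedarfen, Ironridge, Ashgrove, Juniper
Last habitat: Elkhorn with 70 animals

Round 1: Ashgrove=3 Briarlake=24 Cedarfen=19 Elkhorn=3 Ironridge=9 Juniper=12 → close Briarlake (overflow 15)
  24÷5 = 4 each, +1 to first 4
Round 2: Ashgrove=8 Cedarfen=24 Elkhorn=8 Ironridge=14 Juniper=16 → close Cedarfen (overflow 14)
  24÷4 = 6 each, +1 to first 0
Round 3: Ashgrove=14 Elkhorn=14 Ironridge=20 Juniper=22 → close Ironridge (overflow 13)
  20÷3 = 6 each, +1 to first 2
Round 4: Ashgrove=21 Elkhorn=21 Juniper=28 → close Ashgrove (overflow 16)
  21÷2 = 10 each, +1 to first 1
Round 5: Elkhorn=32 Juniper=38 → close Juniper (overflow 23)
  38÷1 = 38 each, +1 to first 0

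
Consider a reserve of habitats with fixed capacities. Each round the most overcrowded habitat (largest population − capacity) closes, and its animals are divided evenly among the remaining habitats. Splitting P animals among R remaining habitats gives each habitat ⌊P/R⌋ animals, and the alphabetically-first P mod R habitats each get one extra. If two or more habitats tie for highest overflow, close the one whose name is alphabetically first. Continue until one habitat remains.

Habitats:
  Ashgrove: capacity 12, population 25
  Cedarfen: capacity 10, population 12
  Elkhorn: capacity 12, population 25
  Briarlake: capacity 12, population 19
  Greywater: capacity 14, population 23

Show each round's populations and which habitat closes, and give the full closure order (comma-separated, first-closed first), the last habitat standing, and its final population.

Round 1: Ashgrove=25 Briarlake=19 Cedarfen=12 Elkhorn=25 Greywater=23 → close Ashgrove (overflow 13)
  25÷4 = 6 each, +1 to first 1
Round 2: Briarlake=26 Cedarfen=18 Elkhorn=31 Greywater=29 → close Elkhorn (overflow 19)
  31÷3 = 10 each, +1 to first 1
Round 3: Briarlake=37 Cedarfen=28 Greywater=39 → close Briarlake (overflow 25)
  37÷2 = 18 each, +1 to first 1
Round 4: Cedarfen=47 Greywater=57 → close Greywater (overflow 43)
  57÷1 = 57 each, +1 to first 0

Closure order: Ashgrove, Elkhorn, Briarlake, Greywater
Last habitat: Cedarfen with 104 animals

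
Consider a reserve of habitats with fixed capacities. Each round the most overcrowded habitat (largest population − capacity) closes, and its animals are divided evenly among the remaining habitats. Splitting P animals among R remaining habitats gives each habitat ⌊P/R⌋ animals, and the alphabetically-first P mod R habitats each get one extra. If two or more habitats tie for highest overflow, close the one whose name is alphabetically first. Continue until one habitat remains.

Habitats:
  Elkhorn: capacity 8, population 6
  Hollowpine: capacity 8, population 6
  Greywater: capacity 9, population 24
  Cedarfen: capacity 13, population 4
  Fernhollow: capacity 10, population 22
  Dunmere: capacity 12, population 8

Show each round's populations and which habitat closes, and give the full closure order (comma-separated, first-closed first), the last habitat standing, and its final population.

Closure order: Greywater, Fernhollow, Elkhorn, Dunmere, Hollowpine
Last habitat: Cedarfen with 70 animals

Round 1: Cedarfen=4 Dunmere=8 Elkhorn=6 Fernhollow=22 Greywater=24 Hollowpine=6 → close Greywater (overflow 15)
  24÷5 = 4 each, +1 to first 4
Round 2: Cedarfen=9 Dunmere=13 Elkhorn=11 Fernhollow=27 Hollowpine=10 → close Fernhollow (overflow 17)
  27÷4 = 6 each, +1 to first 3
Round 3: Cedarfen=16 Dunmere=20 Elkhorn=18 Hollowpine=16 → close Elkhorn (overflow 10)
  18÷3 = 6 each, +1 to first 0
Round 4: Cedarfen=22 Dunmere=26 Hollowpine=22 → close Dunmere (overflow 14)
  26÷2 = 13 each, +1 to first 0
Round 5: Cedarfen=35 Hollowpine=35 → close Hollowpine (overflow 27)
  35÷1 = 35 each, +1 to first 0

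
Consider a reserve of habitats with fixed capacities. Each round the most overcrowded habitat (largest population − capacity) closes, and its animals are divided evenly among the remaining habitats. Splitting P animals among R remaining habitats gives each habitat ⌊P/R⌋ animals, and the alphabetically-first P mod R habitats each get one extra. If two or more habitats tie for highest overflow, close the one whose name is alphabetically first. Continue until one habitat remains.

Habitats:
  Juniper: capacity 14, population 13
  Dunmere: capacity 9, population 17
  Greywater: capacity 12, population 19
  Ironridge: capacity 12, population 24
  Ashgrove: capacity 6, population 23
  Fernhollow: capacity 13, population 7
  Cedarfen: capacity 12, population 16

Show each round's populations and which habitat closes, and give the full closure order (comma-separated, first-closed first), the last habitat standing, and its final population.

Closure order: Ashgrove, Ironridge, Dunmere, Greywater, Cedarfen, Fernhollow
Last habitat: Juniper with 119 animals

Round 1: Ashgrove=23 Cedarfen=16 Dunmere=17 Fernhollow=7 Greywater=19 Ironridge=24 Juniper=13 → close Ashgrove (overflow 17)
  23÷6 = 3 each, +1 to first 5
Round 2: Cedarfen=20 Dunmere=21 Fernhollow=11 Greywater=23 Ironridge=28 Juniper=16 → close Ironridge (overflow 16)
  28÷5 = 5 each, +1 to first 3
Round 3: Cedarfen=26 Dunmere=27 Fernhollow=17 Greywater=28 Juniper=21 → close Dunmere (overflow 18)
  27÷4 = 6 each, +1 to first 3
Round 4: Cedarfen=33 Fernhollow=24 Greywater=35 Juniper=27 → close Greywater (overflow 23)
  35÷3 = 11 each, +1 to first 2
Round 5: Cedarfen=45 Fernhollow=36 Juniper=38 → close Cedarfen (overflow 33)
  45÷2 = 22 each, +1 to first 1
Round 6: Fernhollow=59 Juniper=60 → close Fernhollow (overflow 46)
  59÷1 = 59 each, +1 to first 0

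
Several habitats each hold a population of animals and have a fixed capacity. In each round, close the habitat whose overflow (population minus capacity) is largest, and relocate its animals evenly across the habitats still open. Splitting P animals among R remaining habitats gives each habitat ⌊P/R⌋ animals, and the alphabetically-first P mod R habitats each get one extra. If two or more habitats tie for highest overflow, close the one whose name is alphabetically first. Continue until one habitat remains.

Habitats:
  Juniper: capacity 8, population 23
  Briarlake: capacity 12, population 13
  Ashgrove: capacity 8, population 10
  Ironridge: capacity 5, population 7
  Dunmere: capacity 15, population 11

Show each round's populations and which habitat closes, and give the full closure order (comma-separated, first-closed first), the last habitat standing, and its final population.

Closure order: Juniper, Ashgrove, Briarlake, Ironridge
Last habitat: Dunmere with 64 animals

Round 1: Ashgrove=10 Briarlake=13 Dunmere=11 Ironridge=7 Juniper=23 → close Juniper (overflow 15)
  23÷4 = 5 each, +1 to first 3
Round 2: Ashgrove=16 Briarlake=19 Dunmere=17 Ironridge=12 → close Ashgrove (overflow 8)
  16÷3 = 5 each, +1 to first 1
Round 3: Briarlake=25 Dunmere=22 Ironridge=17 → close Briarlake (overflow 13)
  25÷2 = 12 each, +1 to first 1
Round 4: Dunmere=35 Ironridge=29 → close Ironridge (overflow 24)
  29÷1 = 29 each, +1 to first 0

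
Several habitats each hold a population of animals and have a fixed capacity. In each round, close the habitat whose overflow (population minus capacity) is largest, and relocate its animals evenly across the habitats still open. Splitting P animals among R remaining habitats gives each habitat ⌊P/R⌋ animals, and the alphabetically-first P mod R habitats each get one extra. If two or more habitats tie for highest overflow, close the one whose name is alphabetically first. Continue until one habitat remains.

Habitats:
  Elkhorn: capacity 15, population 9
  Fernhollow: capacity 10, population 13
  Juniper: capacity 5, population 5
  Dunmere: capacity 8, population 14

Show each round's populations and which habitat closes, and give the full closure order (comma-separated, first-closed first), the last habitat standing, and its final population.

Round 1: Dunmere=14 Elkhorn=9 Fernhollow=13 Juniper=5 → close Dunmere (overflow 6)
  14÷3 = 4 each, +1 to first 2
Round 2: Elkhorn=14 Fernhollow=18 Juniper=9 → close Fernhollow (overflow 8)
  18÷2 = 9 each, +1 to first 0
Round 3: Elkhorn=23 Juniper=18 → close Juniper (overflow 13)
  18÷1 = 18 each, +1 to first 0

Closure order: Dunmere, Fernhollow, Juniper
Last habitat: Elkhorn with 41 animals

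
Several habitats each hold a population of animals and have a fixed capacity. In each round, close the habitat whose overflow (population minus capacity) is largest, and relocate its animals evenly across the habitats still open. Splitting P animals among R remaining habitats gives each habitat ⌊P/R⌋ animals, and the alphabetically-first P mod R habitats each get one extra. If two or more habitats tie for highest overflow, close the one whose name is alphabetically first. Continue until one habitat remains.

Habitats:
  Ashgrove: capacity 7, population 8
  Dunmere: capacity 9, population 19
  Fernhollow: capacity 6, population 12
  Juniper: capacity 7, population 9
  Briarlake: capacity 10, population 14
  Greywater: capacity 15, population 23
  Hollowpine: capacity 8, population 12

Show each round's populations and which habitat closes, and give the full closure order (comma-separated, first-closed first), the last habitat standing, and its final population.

Closure order: Dunmere, Greywater, Fernhollow, Briarlake, Hollowpine, Ashgrove
Last habitat: Juniper with 97 animals

Round 1: Ashgrove=8 Briarlake=14 Dunmere=19 Fernhollow=12 Greywater=23 Hollowpine=12 Juniper=9 → close Dunmere (overflow 10)
  19÷6 = 3 each, +1 to first 1
Round 2: Ashgrove=12 Briarlake=17 Fernhollow=15 Greywater=26 Hollowpine=15 Juniper=12 → close Greywater (overflow 11)
  26÷5 = 5 each, +1 to first 1
Round 3: Ashgrove=18 Briarlake=22 Fernhollow=20 Hollowpine=20 Juniper=17 → close Fernhollow (overflow 14)
  20÷4 = 5 each, +1 to first 0
Round 4: Ashgrove=23 Briarlake=27 Hollowpine=25 Juniper=22 → close Briarlake (overflow 17)
  27÷3 = 9 each, +1 to first 0
Round 5: Ashgrove=32 Hollowpine=34 Juniper=31 → close Hollowpine (overflow 26)
  34÷2 = 17 each, +1 to first 0
Round 6: Ashgrove=49 Juniper=48 → close Ashgrove (overflow 42)
  49÷1 = 49 each, +1 to first 0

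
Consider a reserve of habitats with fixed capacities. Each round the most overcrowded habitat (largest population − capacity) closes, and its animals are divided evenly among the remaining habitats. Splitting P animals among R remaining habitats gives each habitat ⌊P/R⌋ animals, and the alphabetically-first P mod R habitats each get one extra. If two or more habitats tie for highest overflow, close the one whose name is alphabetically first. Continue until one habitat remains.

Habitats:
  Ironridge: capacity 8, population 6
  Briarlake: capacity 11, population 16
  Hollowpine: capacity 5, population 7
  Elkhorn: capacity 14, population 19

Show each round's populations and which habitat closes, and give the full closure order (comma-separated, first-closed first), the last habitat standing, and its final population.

Closure order: Briarlake, Elkhorn, Hollowpine
Last habitat: Ironridge with 48 animals

Round 1: Briarlake=16 Elkhorn=19 Hollowpine=7 Ironridge=6 → close Briarlake (overflow 5)
  16÷3 = 5 each, +1 to first 1
Round 2: Elkhorn=25 Hollowpine=12 Ironridge=11 → close Elkhorn (overflow 11)
  25÷2 = 12 each, +1 to first 1
Round 3: Hollowpine=25 Ironridge=23 → close Hollowpine (overflow 20)
  25÷1 = 25 each, +1 to first 0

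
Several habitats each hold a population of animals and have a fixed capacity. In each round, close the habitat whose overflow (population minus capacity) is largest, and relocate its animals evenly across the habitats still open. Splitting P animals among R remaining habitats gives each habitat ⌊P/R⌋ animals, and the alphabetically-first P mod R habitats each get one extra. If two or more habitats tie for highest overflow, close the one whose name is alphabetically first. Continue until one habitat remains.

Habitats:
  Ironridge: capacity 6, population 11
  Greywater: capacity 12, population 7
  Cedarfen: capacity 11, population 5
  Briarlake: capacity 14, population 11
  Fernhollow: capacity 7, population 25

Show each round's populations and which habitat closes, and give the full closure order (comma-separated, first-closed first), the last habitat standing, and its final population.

Round 1: Briarlake=11 Cedarfen=5 Fernhollow=25 Greywater=7 Ironridge=11 → close Fernhollow (overflow 18)
  25÷4 = 6 each, +1 to first 1
Round 2: Briarlake=18 Cedarfen=11 Greywater=13 Ironridge=17 → close Ironridge (overflow 11)
  17÷3 = 5 each, +1 to first 2
Round 3: Briarlake=24 Cedarfen=17 Greywater=18 → close Briarlake (overflow 10)
  24÷2 = 12 each, +1 to first 0
Round 4: Cedarfen=29 Greywater=30 → close Cedarfen (overflow 18)
  29÷1 = 29 each, +1 to first 0

Closure order: Fernhollow, Ironridge, Briarlake, Cedarfen
Last habitat: Greywater with 59 animals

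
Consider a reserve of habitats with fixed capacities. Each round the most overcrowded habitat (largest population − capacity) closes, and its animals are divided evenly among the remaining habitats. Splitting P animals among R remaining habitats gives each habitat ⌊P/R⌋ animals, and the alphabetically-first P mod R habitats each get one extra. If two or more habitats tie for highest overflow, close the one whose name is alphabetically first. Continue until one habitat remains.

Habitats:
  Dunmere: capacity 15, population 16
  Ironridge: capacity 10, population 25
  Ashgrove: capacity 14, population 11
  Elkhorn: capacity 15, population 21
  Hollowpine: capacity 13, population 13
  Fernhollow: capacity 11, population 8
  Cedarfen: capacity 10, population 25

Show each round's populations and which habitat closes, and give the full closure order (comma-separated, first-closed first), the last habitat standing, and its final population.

Round 1: Ashgrove=11 Cedarfen=25 Dunmere=16 Elkhorn=21 Fernhollow=8 Hollowpine=13 Ironridge=25 → close Cedarfen (overflow 15)
  25÷6 = 4 each, +1 to first 1
Round 2: Ashgrove=16 Dunmere=20 Elkhorn=25 Fernhollow=12 Hollowpine=17 Ironridge=29 → close Ironridge (overflow 19)
  29÷5 = 5 each, +1 to first 4
Round 3: Ashgrove=22 Dunmere=26 Elkhorn=31 Fernhollow=18 Hollowpine=22 → close Elkhorn (overflow 16)
  31÷4 = 7 each, +1 to first 3
Round 4: Ashgrove=30 Dunmere=34 Fernhollow=26 Hollowpine=29 → close Dunmere (overflow 19)
  34÷3 = 11 each, +1 to first 1
Round 5: Ashgrove=42 Fernhollow=37 Hollowpine=40 → close Ashgrove (overflow 28)
  42÷2 = 21 each, +1 to first 0
Round 6: Fernhollow=58 Hollowpine=61 → close Hollowpine (overflow 48)
  61÷1 = 61 each, +1 to first 0

Closure order: Cedarfen, Ironridge, Elkhorn, Dunmere, Ashgrove, Hollowpine
Last habitat: Fernhollow with 119 animals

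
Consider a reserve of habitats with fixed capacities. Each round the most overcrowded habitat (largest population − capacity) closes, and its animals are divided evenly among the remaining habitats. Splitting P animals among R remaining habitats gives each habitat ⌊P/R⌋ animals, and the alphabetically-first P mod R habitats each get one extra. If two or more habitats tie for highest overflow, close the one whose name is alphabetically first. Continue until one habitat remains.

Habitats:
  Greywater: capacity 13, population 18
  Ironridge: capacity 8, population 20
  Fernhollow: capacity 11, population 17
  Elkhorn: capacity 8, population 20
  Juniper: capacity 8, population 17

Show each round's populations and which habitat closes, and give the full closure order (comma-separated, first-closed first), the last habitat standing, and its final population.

Round 1: Elkhorn=20 Fernhollow=17 Greywater=18 Ironridge=20 Juniper=17 → close Elkhorn (overflow 12)
  20÷4 = 5 each, +1 to first 0
Round 2: Fernhollow=22 Greywater=23 Ironridge=25 Juniper=22 → close Ironridge (overflow 17)
  25÷3 = 8 each, +1 to first 1
Round 3: Fernhollow=31 Greywater=31 Juniper=30 → close Juniper (overflow 22)
  30÷2 = 15 each, +1 to first 0
Round 4: Fernhollow=46 Greywater=46 → close Fernhollow (overflow 35)
  46÷1 = 46 each, +1 to first 0

Closure order: Elkhorn, Ironridge, Juniper, Fernhollow
Last habitat: Greywater with 92 animals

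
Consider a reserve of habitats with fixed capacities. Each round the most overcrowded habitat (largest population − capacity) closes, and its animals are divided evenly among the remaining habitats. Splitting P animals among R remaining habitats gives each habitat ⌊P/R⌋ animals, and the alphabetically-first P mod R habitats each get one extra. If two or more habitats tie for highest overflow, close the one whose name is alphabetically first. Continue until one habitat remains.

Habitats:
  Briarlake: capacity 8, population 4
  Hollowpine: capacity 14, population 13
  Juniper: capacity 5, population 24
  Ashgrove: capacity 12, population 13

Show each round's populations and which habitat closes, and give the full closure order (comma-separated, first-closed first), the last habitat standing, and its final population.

Round 1: Ashgrove=13 Briarlake=4 Hollowpine=13 Juniper=24 → close Juniper (overflow 19)
  24÷3 = 8 each, +1 to first 0
Round 2: Ashgrove=21 Briarlake=12 Hollowpine=21 → close Ashgrove (overflow 9)
  21÷2 = 10 each, +1 to first 1
Round 3: Briarlake=23 Hollowpine=31 → close Hollowpine (overflow 17)
  31÷1 = 31 each, +1 to first 0

Closure order: Juniper, Ashgrove, Hollowpine
Last habitat: Briarlake with 54 animals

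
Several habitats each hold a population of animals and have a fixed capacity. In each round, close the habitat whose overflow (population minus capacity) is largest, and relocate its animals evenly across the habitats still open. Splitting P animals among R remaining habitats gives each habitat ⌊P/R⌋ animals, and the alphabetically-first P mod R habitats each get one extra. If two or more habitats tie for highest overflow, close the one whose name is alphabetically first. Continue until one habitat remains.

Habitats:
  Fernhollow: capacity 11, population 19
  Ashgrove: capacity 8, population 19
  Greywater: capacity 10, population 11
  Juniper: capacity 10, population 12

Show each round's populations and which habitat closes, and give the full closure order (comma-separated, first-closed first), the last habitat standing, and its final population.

Closure order: Ashgrove, Fernhollow, Juniper
Last habitat: Greywater with 61 animals

Round 1: Ashgrove=19 Fernhollow=19 Greywater=11 Juniper=12 → close Ashgrove (overflow 11)
  19÷3 = 6 each, +1 to first 1
Round 2: Fernhollow=26 Greywater=17 Juniper=18 → close Fernhollow (overflow 15)
  26÷2 = 13 each, +1 to first 0
Round 3: Greywater=30 Juniper=31 → close Juniper (overflow 21)
  31÷1 = 31 each, +1 to first 0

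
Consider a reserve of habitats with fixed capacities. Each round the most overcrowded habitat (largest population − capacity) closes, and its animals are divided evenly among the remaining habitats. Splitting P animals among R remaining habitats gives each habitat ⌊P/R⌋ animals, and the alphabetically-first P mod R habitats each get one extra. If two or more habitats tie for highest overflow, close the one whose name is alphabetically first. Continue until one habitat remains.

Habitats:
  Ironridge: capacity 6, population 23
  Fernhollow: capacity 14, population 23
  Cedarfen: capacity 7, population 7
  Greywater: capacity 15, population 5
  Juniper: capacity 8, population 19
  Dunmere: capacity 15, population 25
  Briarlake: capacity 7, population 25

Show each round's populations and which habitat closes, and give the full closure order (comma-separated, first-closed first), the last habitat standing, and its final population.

Closure order: Briarlake, Ironridge, Dunmere, Juniper, Fernhollow, Cedarfen
Last habitat: Greywater with 127 animals

Round 1: Briarlake=25 Cedarfen=7 Dunmere=25 Fernhollow=23 Greywater=5 Ironridge=23 Juniper=19 → close Briarlake (overflow 18)
  25÷6 = 4 each, +1 to first 1
Round 2: Cedarfen=12 Dunmere=29 Fernhollow=27 Greywater=9 Ironridge=27 Juniper=23 → close Ironridge (overflow 21)
  27÷5 = 5 each, +1 to first 2
Round 3: Cedarfen=18 Dunmere=35 Fernhollow=32 Greywater=14 Juniper=28 → close Dunmere (overflow 20)
  35÷4 = 8 each, +1 to first 3
Round 4: Cedarfen=27 Fernhollow=41 Greywater=23 Juniper=36 → close Juniper (overflow 28)
  36÷3 = 12 each, +1 to first 0
Round 5: Cedarfen=39 Fernhollow=53 Greywater=35 → close Fernhollow (overflow 39)
  53÷2 = 26 each, +1 to first 1
Round 6: Cedarfen=66 Greywater=61 → close Cedarfen (overflow 59)
  66÷1 = 66 each, +1 to first 0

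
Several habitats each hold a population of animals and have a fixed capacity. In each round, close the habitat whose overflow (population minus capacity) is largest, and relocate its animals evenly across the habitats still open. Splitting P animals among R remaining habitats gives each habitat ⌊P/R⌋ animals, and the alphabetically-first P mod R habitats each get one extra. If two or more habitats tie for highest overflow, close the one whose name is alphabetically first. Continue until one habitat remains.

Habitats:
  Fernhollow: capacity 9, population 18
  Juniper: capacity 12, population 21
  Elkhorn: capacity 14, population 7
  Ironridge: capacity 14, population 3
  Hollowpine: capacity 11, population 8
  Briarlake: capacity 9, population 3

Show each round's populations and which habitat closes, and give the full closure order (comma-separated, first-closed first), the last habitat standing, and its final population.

Closure order: Fernhollow, Juniper, Hollowpine, Briarlake, Elkhorn
Last habitat: Ironridge with 60 animals

Round 1: Briarlake=3 Elkhorn=7 Fernhollow=18 Hollowpine=8 Ironridge=3 Juniper=21 → close Fernhollow (overflow 9)
  18÷5 = 3 each, +1 to first 3
Round 2: Briarlake=7 Elkhorn=11 Hollowpine=12 Ironridge=6 Juniper=24 → close Juniper (overflow 12)
  24÷4 = 6 each, +1 to first 0
Round 3: Briarlake=13 Elkhorn=17 Hollowpine=18 Ironridge=12 → close Hollowpine (overflow 7)
  18÷3 = 6 each, +1 to first 0
Round 4: Briarlake=19 Elkhorn=23 Ironridge=18 → close Briarlake (overflow 10)
  19÷2 = 9 each, +1 to first 1
Round 5: Elkhorn=33 Ironridge=27 → close Elkhorn (overflow 19)
  33÷1 = 33 each, +1 to first 0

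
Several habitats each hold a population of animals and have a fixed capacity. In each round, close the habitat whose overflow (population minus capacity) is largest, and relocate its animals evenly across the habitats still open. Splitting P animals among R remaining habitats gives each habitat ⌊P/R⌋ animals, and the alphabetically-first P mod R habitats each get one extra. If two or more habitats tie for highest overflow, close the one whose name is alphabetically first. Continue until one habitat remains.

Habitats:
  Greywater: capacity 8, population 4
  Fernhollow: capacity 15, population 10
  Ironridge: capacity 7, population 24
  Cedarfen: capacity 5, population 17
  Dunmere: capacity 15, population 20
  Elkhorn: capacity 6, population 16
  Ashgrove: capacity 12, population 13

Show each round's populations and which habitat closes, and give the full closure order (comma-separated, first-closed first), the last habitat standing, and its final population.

Round 1: Ashgrove=13 Cedarfen=17 Dunmere=20 Elkhorn=16 Fernhollow=10 Greywater=4 Ironridge=24 → close Ironridge (overflow 17)
  24÷6 = 4 each, +1 to first 0
Round 2: Ashgrove=17 Cedarfen=21 Dunmere=24 Elkhorn=20 Fernhollow=14 Greywater=8 → close Cedarfen (overflow 16)
  21÷5 = 4 each, +1 to first 1
Round 3: Ashgrove=22 Dunmere=28 Elkhorn=24 Fernhollow=18 Greywater=12 → close Elkhorn (overflow 18)
  24÷4 = 6 each, +1 to first 0
Round 4: Ashgrove=28 Dunmere=34 Fernhollow=24 Greywater=18 → close Dunmere (overflow 19)
  34÷3 = 11 each, +1 to first 1
Round 5: Ashgrove=40 Fernhollow=35 Greywater=29 → close Ashgrove (overflow 28)
  40÷2 = 20 each, +1 to first 0
Round 6: Fernhollow=55 Greywater=49 → close Greywater (overflow 41)
  49÷1 = 49 each, +1 to first 0

Closure order: Ironridge, Cedarfen, Elkhorn, Dunmere, Ashgrove, Greywater
Last habitat: Fernhollow with 104 animals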